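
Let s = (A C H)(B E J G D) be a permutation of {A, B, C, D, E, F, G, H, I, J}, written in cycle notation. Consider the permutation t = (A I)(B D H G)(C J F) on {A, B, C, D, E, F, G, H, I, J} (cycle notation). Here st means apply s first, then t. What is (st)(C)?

G

(st)(C) = t(s(C)). s(C) = H, then t(H) = G. So (st)(C) = G.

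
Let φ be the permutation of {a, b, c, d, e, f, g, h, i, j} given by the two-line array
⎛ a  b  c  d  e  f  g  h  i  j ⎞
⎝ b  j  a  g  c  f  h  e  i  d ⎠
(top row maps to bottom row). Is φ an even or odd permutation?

odd

In disjoint-cycle form the cycle lengths are 8, 1, 1.
A cycle is odd iff its length is even; φ has 1 even-length cycle, so sgn(φ) = (−1)^1 and φ is odd.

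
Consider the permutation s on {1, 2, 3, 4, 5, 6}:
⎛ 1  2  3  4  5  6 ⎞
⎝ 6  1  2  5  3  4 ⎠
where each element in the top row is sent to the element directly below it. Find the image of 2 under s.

The entry below 2 in the array is 1, so s(2) = 1.

1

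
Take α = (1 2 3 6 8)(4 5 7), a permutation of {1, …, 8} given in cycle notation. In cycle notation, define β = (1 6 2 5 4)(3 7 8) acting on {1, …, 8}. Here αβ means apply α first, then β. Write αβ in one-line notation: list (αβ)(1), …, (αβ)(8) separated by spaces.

5 7 2 4 8 3 1 6

(αβ)(x) = β(α(x)). Computing each image: β(α(1)) = β(2) = 5, β(α(2)) = β(3) = 7, β(α(3)) = β(6) = 2, β(α(4)) = β(5) = 4, β(α(5)) = β(7) = 8, β(α(6)) = β(8) = 3, β(α(7)) = β(4) = 1, β(α(8)) = β(1) = 6.
Hence αβ = [5 7 2 4 8 3 1 6].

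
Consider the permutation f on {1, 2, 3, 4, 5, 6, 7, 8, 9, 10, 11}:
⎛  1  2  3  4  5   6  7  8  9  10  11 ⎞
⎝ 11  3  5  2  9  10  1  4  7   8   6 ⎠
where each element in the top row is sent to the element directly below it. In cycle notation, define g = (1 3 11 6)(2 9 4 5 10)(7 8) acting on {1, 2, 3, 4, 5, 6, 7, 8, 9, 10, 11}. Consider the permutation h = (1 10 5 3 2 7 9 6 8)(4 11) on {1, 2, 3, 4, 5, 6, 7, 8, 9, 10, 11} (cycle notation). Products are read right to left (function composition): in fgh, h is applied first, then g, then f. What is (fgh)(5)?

Chase 5: h(5) = 3; g(3) = 11; f(11) = 6. Hence (fgh)(5) = 6.

6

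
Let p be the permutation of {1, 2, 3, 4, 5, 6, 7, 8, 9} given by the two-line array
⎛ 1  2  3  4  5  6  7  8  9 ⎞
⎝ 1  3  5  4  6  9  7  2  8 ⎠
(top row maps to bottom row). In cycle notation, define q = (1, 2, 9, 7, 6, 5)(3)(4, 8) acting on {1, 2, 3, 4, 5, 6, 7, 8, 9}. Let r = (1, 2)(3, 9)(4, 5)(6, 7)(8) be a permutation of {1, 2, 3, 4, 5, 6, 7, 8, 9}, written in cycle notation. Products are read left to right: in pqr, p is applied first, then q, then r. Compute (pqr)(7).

7

(pqr)(7) = r(q(p(7))). p(7) = 7, then q(7) = 6, then r(6) = 7, so the result is 7.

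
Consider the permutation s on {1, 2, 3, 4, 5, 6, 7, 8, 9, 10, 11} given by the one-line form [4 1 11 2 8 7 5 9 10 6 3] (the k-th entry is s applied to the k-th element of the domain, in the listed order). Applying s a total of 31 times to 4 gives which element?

2

Tracing 4 → 2 → … returns to 4 after 3 steps, so 4 lies in a 3-cycle (1 4 2).
Powers repeat with period 3 on this cycle, and 31 mod 3 = 1, so s^31(4) = s^1(4).
Advancing 1 step from 4: 4 → 2.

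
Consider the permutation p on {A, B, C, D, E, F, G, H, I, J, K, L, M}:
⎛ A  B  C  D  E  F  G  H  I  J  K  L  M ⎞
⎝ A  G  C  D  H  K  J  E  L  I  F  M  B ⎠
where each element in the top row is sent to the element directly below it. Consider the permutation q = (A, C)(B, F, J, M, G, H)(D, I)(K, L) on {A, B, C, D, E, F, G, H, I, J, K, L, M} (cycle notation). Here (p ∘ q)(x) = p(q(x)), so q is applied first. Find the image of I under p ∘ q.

(p ∘ q)(I) = p(q(I)). q(I) = D, then p(D) = D. So (p ∘ q)(I) = D.

D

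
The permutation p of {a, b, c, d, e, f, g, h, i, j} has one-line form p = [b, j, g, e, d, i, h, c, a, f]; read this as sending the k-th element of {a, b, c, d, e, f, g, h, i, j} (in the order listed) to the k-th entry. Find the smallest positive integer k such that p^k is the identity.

Decomposing into disjoint cycles gives cycle lengths 5, 3, 2.
Since disjoint cycles commute, ord(p) = lcm(5, 3, 2) = 30.

30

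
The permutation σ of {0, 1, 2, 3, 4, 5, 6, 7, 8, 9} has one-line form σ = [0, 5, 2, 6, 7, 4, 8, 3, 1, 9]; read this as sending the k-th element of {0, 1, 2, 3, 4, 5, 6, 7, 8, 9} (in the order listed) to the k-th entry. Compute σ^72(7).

Tracing 7 → 3 → … returns to 7 after 7 steps, so 7 lies in a 7-cycle (1, 5, 4, 7, 3, 6, 8).
On a 7-cycle, σ^7 is the identity, so σ^72 = σ^2 there (72 ≡ 2 mod 7).
Stepping 2 places around the cycle: 7 → 3 → 6.

6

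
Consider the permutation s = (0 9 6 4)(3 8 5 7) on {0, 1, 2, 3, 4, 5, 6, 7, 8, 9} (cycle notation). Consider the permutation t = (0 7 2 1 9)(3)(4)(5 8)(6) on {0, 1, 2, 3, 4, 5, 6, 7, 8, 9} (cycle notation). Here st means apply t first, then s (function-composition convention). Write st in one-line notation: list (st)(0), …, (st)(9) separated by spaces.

3 6 1 8 0 5 4 2 7 9

(st)(x) = s(t(x)). Computing each image: s(t(0)) = s(7) = 3, s(t(1)) = s(9) = 6, s(t(2)) = s(1) = 1, s(t(3)) = s(3) = 8, s(t(4)) = s(4) = 0, s(t(5)) = s(8) = 5, s(t(6)) = s(6) = 4, s(t(7)) = s(2) = 2, s(t(8)) = s(5) = 7, s(t(9)) = s(0) = 9.
Hence st = [3 6 1 8 0 5 4 2 7 9].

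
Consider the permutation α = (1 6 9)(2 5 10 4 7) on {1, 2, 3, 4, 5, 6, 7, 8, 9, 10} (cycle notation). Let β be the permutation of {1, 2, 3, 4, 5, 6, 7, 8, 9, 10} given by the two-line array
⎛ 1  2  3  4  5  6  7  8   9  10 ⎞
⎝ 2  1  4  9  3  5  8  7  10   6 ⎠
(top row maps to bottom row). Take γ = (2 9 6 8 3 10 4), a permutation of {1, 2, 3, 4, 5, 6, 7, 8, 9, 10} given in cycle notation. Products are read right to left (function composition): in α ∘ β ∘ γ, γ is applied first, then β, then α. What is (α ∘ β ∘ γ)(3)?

9

Chase 3: γ(3) = 10; β(10) = 6; α(6) = 9. Hence (α ∘ β ∘ γ)(3) = 9.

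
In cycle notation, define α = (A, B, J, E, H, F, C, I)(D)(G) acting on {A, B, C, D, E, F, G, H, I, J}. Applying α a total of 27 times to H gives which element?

H lies in the 8-cycle (A, B, J, E, H, F, C, I).
On an 8-cycle, α^8 is the identity, so α^27 = α^3 there (27 ≡ 3 mod 8).
Stepping 3 places around the cycle: H → F → C → I.

I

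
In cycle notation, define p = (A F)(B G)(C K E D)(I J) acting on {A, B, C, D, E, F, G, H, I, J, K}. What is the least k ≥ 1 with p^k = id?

4

The disjoint cycles have lengths 4, 2, 2, 2, 1.
Since disjoint cycles commute, ord(p) = lcm(4, 2, 2, 2) = 4.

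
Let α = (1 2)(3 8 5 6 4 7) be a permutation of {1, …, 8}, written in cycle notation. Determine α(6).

4

6 appears in (3 8 5 6 4 7); the next entry (wrapping around) is 4.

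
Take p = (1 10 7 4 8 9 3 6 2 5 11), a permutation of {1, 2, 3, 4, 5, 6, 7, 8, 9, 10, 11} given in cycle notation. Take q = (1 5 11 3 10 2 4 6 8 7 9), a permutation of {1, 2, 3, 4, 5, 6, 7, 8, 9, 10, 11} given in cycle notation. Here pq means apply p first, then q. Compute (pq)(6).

4

First apply p: p(6) = 2, then q(2) = 4. Thus (pq)(6) = 4.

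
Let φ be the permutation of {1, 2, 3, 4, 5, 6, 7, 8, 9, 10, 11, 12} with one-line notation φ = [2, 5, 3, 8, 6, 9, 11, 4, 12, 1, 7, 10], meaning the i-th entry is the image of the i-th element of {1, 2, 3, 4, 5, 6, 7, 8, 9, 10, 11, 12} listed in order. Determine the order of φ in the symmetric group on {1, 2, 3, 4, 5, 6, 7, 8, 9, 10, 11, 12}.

14

Writing φ as disjoint cycles, the cycle lengths are 7, 2, 2, 1.
Since disjoint cycles commute, ord(φ) = lcm(7, 2, 2) = 14.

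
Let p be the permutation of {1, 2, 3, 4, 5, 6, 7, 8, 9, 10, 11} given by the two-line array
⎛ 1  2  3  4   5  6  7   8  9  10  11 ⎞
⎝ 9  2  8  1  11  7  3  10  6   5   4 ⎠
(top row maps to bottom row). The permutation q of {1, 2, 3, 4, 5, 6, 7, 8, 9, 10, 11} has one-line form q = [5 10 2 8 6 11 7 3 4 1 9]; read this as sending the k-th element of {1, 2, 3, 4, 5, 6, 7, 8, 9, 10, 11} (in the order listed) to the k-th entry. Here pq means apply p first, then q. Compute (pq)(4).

5

(pq)(4) = q(p(4)). p(4) = 1, then q(1) = 5. So (pq)(4) = 5.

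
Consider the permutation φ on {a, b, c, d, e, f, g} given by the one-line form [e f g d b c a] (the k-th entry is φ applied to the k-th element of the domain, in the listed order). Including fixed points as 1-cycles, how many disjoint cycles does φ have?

The cycle decomposition is (a e b f c g)(d), which has 2 cycles (counting 1-cycles).

2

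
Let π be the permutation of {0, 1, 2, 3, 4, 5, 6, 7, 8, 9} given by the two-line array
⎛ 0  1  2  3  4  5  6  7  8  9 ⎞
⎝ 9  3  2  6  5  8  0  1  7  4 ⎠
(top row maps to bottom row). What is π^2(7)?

3

Tracing 7 → 1 → … returns to 7 after 9 steps, so 7 lies in a 9-cycle (0 9 4 5 8 7 1 3 6).
Advancing 2 steps from 7: 7 → 1 → 3.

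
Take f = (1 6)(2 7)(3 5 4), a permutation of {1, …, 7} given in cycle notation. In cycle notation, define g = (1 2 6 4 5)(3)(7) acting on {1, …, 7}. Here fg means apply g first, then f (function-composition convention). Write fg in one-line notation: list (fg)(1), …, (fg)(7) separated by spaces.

7 1 5 4 6 3 2

Chase each element through g then f: 1 → 2 → 7; 2 → 6 → 1; 3 → 3 → 5; 4 → 5 → 4; 5 → 1 → 6; 6 → 4 → 3; 7 → 7 → 2.
Collecting the images, fg = [7 1 5 4 6 3 2].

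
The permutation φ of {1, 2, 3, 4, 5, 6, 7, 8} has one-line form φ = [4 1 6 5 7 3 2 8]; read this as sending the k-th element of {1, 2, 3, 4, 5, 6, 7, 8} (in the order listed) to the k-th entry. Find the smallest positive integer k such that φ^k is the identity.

10

The disjoint-cycle form of φ has cycle lengths 5, 2, 1.
The order is lcm(5, 2) = 10.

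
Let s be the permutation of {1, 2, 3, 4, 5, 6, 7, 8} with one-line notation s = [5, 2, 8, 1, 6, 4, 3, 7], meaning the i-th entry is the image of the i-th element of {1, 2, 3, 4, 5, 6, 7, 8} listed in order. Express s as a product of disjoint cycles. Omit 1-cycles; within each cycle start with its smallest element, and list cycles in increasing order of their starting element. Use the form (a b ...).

(1 5 6 4)(3 8 7)

Start at 1 and follow images: 1 → 5 → 6 → 4 → 1, giving the cycle (1 5 6 4).
Repeating from the next unused element and collecting all non-trivial cycles gives (1 5 6 4)(3 8 7).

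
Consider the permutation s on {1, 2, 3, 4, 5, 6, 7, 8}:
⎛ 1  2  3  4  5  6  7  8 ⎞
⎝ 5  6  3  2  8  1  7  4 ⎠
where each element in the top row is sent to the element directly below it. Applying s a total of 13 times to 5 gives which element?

Tracing 5 → 8 → … returns to 5 after 6 steps, so 5 lies in a 6-cycle (1, 5, 8, 4, 2, 6).
Since the cycle has length 6, s^13 acts on it the same as s^1 (13 mod 6 = 1).
Advancing 1 step from 5: 5 → 8.

8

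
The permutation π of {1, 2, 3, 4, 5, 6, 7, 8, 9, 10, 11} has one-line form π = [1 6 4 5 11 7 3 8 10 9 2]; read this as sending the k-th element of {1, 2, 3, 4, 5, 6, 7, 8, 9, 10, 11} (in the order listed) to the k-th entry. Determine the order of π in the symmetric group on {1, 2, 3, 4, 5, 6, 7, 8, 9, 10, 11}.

14

The disjoint-cycle form of π has cycle lengths 7, 2, 1, 1.
The order of π is the least common multiple of its cycle lengths: lcm(7, 2) = 14.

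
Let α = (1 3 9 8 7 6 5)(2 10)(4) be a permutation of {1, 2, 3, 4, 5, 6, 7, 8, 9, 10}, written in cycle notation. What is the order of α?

14

The cycle type of α is (7, 2, 1).
The order of α is the least common multiple of its cycle lengths: lcm(7, 2) = 14.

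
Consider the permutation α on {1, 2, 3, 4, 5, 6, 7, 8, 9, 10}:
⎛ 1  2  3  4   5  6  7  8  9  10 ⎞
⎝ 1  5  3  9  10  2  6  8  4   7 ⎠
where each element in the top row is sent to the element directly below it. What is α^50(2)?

2

Tracing 2 → 5 → … returns to 2 after 5 steps, so 2 lies in a 5-cycle (2 5 10 7 6).
Since the cycle has length 5, α^50 acts on it the same as α^0 (50 mod 5 = 0).
So α^50(2) = 2.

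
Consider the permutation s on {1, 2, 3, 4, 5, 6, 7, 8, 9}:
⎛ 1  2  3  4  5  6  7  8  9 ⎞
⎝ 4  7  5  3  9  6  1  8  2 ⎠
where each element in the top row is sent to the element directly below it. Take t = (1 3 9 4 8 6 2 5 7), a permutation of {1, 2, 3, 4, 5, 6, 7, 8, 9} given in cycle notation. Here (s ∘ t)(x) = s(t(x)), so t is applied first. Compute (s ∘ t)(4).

8

(s ∘ t)(4) = s(t(4)). t(4) = 8, then s(8) = 8. So (s ∘ t)(4) = 8.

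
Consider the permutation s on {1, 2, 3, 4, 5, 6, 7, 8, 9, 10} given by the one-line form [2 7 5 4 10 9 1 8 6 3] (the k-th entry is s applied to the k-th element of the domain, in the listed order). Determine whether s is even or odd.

odd

In disjoint-cycle form the cycle lengths are 3, 3, 2, 1, 1.
A cycle is odd iff its length is even; s has 1 even-length cycle, so sgn(s) = (−1)^1 and s is odd.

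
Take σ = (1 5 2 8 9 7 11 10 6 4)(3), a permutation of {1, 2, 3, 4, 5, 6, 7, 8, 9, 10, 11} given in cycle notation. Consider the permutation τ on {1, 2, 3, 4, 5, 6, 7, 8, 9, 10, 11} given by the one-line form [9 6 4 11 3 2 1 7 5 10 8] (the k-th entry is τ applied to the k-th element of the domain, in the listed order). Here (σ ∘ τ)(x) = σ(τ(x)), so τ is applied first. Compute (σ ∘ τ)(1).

7

First apply τ: τ(1) = 9, then σ(9) = 7. Thus (σ ∘ τ)(1) = 7.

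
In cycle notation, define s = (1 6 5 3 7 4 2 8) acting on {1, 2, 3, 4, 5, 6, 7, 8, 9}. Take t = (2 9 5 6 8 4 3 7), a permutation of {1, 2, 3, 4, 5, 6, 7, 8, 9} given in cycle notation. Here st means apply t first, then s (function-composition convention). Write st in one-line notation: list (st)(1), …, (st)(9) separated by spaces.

6 9 4 7 5 1 8 2 3

For each element, apply t then s: 1 → 1 → 6; 2 → 9 → 9; 3 → 7 → 4; 4 → 3 → 7; 5 → 6 → 5; 6 → 8 → 1; 7 → 2 → 8; 8 → 4 → 2; 9 → 5 → 3.
Collecting the images, st = [6 9 4 7 5 1 8 2 3].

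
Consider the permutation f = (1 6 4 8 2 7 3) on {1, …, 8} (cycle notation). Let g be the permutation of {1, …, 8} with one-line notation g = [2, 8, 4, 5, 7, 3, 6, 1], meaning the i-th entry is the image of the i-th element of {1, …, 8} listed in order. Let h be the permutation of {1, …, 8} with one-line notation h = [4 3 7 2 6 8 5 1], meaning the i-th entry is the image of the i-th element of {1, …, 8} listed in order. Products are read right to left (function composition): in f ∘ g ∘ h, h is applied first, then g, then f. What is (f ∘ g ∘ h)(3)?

Apply the permutations in order: h(3) = 7, then g(7) = 6, then f(6) = 4. So (f ∘ g ∘ h)(3) = 4.

4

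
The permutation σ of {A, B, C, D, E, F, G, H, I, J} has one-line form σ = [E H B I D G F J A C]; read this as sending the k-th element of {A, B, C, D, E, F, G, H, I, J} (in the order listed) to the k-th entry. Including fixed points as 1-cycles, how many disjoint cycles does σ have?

3

The cycle decomposition is (A, E, D, I)(B, H, J, C)(F, G), which has 3 cycles (counting 1-cycles).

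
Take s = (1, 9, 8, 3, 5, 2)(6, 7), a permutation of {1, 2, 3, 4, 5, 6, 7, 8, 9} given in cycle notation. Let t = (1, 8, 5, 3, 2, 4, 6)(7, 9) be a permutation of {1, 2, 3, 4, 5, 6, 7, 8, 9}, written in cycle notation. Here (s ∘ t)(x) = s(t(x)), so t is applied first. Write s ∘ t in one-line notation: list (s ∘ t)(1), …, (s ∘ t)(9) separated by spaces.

3 4 1 7 5 9 8 2 6

(s ∘ t)(x) = s(t(x)). Computing each image: s(t(1)) = s(8) = 3, s(t(2)) = s(4) = 4, s(t(3)) = s(2) = 1, s(t(4)) = s(6) = 7, s(t(5)) = s(3) = 5, s(t(6)) = s(1) = 9, s(t(7)) = s(9) = 8, s(t(8)) = s(5) = 2, s(t(9)) = s(7) = 6.
Hence s ∘ t = [3 4 1 7 5 9 8 2 6].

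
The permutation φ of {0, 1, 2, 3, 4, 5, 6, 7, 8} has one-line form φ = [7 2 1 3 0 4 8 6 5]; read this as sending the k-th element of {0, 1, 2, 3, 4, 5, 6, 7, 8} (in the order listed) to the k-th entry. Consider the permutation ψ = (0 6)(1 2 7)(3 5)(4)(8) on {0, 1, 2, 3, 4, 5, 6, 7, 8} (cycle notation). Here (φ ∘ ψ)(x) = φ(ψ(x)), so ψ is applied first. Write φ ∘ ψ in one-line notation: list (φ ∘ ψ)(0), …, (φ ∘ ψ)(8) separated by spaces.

8 1 6 4 0 3 7 2 5

Chase each element through ψ then φ: 0 → 6 → 8; 1 → 2 → 1; 2 → 7 → 6; 3 → 5 → 4; 4 → 4 → 0; 5 → 3 → 3; 6 → 0 → 7; 7 → 1 → 2; 8 → 8 → 5.
So φ ∘ ψ in one-line form is 8 1 6 4 0 3 7 2 5.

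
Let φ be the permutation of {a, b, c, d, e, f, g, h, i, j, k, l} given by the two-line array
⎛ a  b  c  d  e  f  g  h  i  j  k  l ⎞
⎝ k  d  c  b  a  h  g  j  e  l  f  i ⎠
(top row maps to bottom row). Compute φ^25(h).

j

Tracing h → j → … returns to h after 8 steps, so h lies in an 8-cycle (a k f h j l i e).
Powers repeat with period 8 on this cycle, and 25 mod 8 = 1, so φ^25(h) = φ^1(h).
Advancing 1 step from h: h → j.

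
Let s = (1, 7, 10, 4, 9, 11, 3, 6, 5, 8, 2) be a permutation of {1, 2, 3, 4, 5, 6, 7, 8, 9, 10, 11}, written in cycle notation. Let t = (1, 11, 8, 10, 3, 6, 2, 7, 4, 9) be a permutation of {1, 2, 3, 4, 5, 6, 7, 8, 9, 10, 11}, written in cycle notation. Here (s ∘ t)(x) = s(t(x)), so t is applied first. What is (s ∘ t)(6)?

1

First apply t: t(6) = 2, then s(2) = 1. Thus (s ∘ t)(6) = 1.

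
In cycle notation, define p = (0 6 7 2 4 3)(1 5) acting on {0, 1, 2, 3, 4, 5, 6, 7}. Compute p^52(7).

7 lies in the 6-cycle (0 6 7 2 4 3).
On a 6-cycle, p^6 is the identity, so p^52 = p^4 there (52 ≡ 4 mod 6).
Advancing 4 steps from 7: 7 → 2 → 4 → 3 → 0.

0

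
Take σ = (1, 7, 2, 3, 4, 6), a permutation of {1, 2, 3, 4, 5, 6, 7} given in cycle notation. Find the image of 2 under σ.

Within (1, 7, 2, 3, 4, 6), 2 ↦ 3.

3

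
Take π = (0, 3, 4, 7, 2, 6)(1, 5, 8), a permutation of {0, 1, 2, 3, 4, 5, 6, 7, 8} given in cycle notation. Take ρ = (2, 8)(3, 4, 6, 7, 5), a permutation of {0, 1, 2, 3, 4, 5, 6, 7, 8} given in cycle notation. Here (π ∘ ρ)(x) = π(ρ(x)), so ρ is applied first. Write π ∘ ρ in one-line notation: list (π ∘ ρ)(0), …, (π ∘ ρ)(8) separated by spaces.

3 5 1 7 0 4 2 8 6

For each element, apply ρ then π: 0 → 0 → 3; 1 → 1 → 5; 2 → 8 → 1; 3 → 4 → 7; 4 → 6 → 0; 5 → 3 → 4; 6 → 7 → 2; 7 → 5 → 8; 8 → 2 → 6.
So π ∘ ρ in one-line form is 3 5 1 7 0 4 2 8 6.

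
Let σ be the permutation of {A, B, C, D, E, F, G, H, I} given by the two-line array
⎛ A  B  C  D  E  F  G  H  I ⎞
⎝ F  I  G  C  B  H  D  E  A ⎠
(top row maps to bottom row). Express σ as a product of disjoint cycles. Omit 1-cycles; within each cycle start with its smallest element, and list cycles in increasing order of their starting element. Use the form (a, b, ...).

From A: A → F → H → E → B → I → A, closing the cycle (A, F, H, E, B, I).
Repeating from the next unused element and collecting all non-trivial cycles gives (A, F, H, E, B, I)(C, G, D).

(A, F, H, E, B, I)(C, G, D)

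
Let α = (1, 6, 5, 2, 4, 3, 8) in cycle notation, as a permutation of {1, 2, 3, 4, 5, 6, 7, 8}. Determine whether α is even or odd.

even

The cycle lengths are 7, 1.
A cycle is odd iff its length is even; α has 0 even-length cycles, so sgn(α) = (−1)^0 and α is even.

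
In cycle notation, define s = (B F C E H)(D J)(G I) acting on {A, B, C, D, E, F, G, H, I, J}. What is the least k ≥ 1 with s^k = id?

10

The disjoint cycles have lengths 5, 2, 2, 1.
The order of s is the least common multiple of its cycle lengths: lcm(5, 2, 2) = 10.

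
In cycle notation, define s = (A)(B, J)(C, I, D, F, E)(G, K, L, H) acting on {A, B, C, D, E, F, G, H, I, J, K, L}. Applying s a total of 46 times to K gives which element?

K lies in the 4-cycle (G, K, L, H).
Powers repeat with period 4 on this cycle, and 46 mod 4 = 2, so s^46(K) = s^2(K).
Stepping 2 places around the cycle: K → L → H.

H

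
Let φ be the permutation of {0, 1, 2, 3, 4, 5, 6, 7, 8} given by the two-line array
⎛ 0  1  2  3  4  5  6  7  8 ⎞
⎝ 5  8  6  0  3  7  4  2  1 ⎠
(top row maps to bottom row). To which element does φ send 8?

1

The entry below 8 in the array is 1, so φ(8) = 1.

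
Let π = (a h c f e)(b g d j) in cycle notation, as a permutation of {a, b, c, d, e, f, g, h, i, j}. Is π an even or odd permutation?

The cycle lengths are 5, 4, 1.
A cycle of length ℓ contributes ℓ−1 transpositions, so π is a product of 4 + 3 = 7 transpositions — odd.

odd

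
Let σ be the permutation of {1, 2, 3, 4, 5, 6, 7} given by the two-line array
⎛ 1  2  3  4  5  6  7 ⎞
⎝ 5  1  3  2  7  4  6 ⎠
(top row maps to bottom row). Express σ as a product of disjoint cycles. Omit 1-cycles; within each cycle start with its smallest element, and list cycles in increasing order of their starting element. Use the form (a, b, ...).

From 1: 1 → 5 → 7 → 6 → 4 → 2 → 1, closing the cycle (1, 5, 7, 6, 4, 2).
Repeating from the next unused element and collecting all non-trivial cycles gives (1, 5, 7, 6, 4, 2).

(1, 5, 7, 6, 4, 2)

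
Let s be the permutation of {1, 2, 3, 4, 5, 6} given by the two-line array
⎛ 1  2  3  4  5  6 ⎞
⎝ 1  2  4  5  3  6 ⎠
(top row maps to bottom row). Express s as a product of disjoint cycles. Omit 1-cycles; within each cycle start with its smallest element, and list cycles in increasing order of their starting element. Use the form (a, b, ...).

(3, 4, 5)

From 3: 3 → 4 → 5 → 3, closing the cycle (3, 4, 5).
Continuing from each remaining unvisited element yields (3, 4, 5).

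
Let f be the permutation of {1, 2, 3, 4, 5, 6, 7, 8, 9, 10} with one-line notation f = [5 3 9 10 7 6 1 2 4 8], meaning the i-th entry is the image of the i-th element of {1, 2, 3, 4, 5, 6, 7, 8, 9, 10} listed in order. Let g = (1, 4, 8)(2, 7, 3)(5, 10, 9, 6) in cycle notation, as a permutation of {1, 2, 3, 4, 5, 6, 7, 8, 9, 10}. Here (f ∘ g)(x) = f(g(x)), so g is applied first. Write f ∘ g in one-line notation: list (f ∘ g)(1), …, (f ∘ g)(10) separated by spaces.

10 1 3 2 8 7 9 5 6 4

For each element, apply g then f: 1 → 4 → 10; 2 → 7 → 1; 3 → 2 → 3; 4 → 8 → 2; 5 → 10 → 8; 6 → 5 → 7; 7 → 3 → 9; 8 → 1 → 5; 9 → 6 → 6; 10 → 9 → 4.
Collecting the images, f ∘ g = [10 1 3 2 8 7 9 5 6 4].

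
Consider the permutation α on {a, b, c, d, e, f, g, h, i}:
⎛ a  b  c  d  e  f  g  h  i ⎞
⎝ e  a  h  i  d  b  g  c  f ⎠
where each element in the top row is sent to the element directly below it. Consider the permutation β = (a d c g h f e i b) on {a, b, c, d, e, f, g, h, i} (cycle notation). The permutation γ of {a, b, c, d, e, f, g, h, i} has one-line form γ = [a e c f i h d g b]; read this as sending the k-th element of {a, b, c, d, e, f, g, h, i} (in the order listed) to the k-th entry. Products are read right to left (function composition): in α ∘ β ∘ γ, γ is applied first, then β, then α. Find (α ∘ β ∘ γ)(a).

(α ∘ β ∘ γ)(a) = α(β(γ(a))). γ(a) = a, then β(a) = d, then α(d) = i, so the result is i.

i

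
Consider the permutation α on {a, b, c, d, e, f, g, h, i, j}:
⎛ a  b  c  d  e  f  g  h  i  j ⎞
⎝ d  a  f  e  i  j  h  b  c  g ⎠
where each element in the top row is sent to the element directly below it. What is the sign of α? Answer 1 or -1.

In disjoint-cycle form the cycle lengths are 10.
A cycle of length ℓ contributes ℓ−1 transpositions, so α is a product of 9 transpositions — odd.

-1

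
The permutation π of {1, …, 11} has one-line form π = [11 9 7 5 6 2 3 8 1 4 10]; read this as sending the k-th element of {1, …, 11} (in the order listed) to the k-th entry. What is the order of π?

8

The disjoint-cycle form of π has cycle lengths 8, 2, 1.
The order of π is the least common multiple of its cycle lengths: lcm(8, 2) = 8.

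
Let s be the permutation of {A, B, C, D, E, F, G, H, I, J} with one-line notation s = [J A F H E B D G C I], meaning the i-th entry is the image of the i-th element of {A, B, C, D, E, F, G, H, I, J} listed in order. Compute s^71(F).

Tracing F → B → … returns to F after 6 steps, so F lies in a 6-cycle (A, J, I, C, F, B).
On a 6-cycle, s^6 is the identity, so s^71 = s^5 there (71 ≡ 5 mod 6).
Advancing 5 steps from F: F → B → A → J → I → C.

C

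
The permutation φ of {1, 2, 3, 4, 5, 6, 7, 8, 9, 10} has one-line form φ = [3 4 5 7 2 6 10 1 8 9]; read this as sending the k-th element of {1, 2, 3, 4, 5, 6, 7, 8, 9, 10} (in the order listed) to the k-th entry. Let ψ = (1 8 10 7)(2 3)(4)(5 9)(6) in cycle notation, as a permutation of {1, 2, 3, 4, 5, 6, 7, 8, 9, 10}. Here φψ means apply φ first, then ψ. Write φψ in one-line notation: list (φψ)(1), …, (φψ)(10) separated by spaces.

For each element, apply φ then ψ: 1 → 3 → 2; 2 → 4 → 4; 3 → 5 → 9; 4 → 7 → 1; 5 → 2 → 3; 6 → 6 → 6; 7 → 10 → 7; 8 → 1 → 8; 9 → 8 → 10; 10 → 9 → 5.
Collecting the images, φψ = [2 4 9 1 3 6 7 8 10 5].

2 4 9 1 3 6 7 8 10 5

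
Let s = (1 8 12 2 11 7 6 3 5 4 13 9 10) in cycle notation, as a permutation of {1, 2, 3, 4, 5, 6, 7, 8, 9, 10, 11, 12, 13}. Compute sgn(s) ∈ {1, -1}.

1

The cycle lengths are 13.
A cycle of length ℓ contributes ℓ−1 transpositions, so s is a product of 12 transpositions — even.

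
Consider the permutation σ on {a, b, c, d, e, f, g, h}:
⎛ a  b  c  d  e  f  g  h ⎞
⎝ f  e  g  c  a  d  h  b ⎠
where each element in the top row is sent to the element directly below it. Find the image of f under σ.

The entry below f in the array is d, so σ(f) = d.

d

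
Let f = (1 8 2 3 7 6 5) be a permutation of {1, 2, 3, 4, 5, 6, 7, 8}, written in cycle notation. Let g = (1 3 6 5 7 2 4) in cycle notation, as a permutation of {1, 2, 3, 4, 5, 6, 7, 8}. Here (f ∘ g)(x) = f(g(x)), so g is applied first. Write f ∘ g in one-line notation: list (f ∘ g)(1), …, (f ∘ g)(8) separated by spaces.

(f ∘ g)(x) = f(g(x)). Computing each image: f(g(1)) = f(3) = 7, f(g(2)) = f(4) = 4, f(g(3)) = f(6) = 5, f(g(4)) = f(1) = 8, f(g(5)) = f(7) = 6, f(g(6)) = f(5) = 1, f(g(7)) = f(2) = 3, f(g(8)) = f(8) = 2.
Hence f ∘ g = [7 4 5 8 6 1 3 2].

7 4 5 8 6 1 3 2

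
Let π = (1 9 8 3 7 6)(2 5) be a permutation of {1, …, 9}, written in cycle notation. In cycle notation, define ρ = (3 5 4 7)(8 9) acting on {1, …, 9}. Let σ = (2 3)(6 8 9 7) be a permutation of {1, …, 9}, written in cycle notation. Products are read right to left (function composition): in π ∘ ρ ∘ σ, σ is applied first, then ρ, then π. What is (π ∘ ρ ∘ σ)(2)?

2

Apply the permutations in order: σ(2) = 3, then ρ(3) = 5, then π(5) = 2. So (π ∘ ρ ∘ σ)(2) = 2.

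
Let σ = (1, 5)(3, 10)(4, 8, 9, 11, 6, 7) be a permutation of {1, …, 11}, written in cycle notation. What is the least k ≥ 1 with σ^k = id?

The disjoint cycles have lengths 6, 2, 2, 1.
Since disjoint cycles commute, ord(σ) = lcm(6, 2, 2) = 6.

6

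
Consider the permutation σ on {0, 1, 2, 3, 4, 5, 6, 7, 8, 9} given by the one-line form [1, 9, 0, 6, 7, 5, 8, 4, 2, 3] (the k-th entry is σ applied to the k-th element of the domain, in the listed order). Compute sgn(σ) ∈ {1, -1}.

In disjoint-cycle form the cycle lengths are 7, 2, 1.
A cycle of length ℓ contributes ℓ−1 transpositions, so σ is a product of 6 + 1 = 7 transpositions — odd.

-1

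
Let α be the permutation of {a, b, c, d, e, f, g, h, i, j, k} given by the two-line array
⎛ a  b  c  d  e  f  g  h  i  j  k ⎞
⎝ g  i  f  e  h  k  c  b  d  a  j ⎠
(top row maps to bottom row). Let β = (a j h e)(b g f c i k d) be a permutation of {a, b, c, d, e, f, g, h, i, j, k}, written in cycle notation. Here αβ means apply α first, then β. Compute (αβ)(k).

h

(αβ)(k) = β(α(k)). α(k) = j, then β(j) = h. So (αβ)(k) = h.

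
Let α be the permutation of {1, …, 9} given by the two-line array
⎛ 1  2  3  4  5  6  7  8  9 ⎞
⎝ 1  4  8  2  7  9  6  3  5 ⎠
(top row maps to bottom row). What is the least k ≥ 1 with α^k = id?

The disjoint-cycle form of α has cycle lengths 4, 2, 2, 1.
Since disjoint cycles commute, ord(α) = lcm(4, 2, 2) = 4.

4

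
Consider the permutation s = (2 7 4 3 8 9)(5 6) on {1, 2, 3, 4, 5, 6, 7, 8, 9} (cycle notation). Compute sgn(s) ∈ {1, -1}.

1

The cycle lengths are 6, 2, 1.
A cycle is odd iff its length is even; s has 2 even-length cycles, so sgn(s) = (−1)^2 and s is even.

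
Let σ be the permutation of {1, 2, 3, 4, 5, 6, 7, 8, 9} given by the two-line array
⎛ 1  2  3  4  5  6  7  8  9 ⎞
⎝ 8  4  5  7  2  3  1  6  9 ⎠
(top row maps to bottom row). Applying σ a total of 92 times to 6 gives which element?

Tracing 6 → 3 → … returns to 6 after 8 steps, so 6 lies in an 8-cycle (1 8 6 3 5 2 4 7).
Since the cycle has length 8, σ^92 acts on it the same as σ^4 (92 mod 8 = 4).
Advancing 4 steps from 6: 6 → 3 → 5 → 2 → 4.

4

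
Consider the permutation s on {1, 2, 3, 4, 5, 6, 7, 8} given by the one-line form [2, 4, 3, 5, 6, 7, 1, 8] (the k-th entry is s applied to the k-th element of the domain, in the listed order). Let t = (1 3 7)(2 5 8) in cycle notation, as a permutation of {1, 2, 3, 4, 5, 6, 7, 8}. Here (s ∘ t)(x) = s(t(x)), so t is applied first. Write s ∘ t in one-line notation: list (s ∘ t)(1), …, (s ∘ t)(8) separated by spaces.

3 6 1 5 8 7 2 4

(s ∘ t)(x) = s(t(x)). Computing each image: s(t(1)) = s(3) = 3, s(t(2)) = s(5) = 6, s(t(3)) = s(7) = 1, s(t(4)) = s(4) = 5, s(t(5)) = s(8) = 8, s(t(6)) = s(6) = 7, s(t(7)) = s(1) = 2, s(t(8)) = s(2) = 4.
Hence s ∘ t = [3 6 1 5 8 7 2 4].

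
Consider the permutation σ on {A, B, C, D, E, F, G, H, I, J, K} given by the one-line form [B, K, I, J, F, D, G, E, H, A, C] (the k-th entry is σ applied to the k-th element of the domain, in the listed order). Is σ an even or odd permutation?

In disjoint-cycle form the cycle lengths are 10, 1.
A cycle of length ℓ contributes ℓ−1 transpositions, so σ is a product of 9 transpositions — odd.

odd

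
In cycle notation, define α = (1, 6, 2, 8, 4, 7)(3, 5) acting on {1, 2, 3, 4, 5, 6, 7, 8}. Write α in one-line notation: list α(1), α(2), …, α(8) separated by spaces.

Reading each image from the cycles: 1→6, 2→8, 3→5, 4→7, 5→3, 6→2, 7→1, 8→4.
So the one-line form is 6 8 5 7 3 2 1 4.

6 8 5 7 3 2 1 4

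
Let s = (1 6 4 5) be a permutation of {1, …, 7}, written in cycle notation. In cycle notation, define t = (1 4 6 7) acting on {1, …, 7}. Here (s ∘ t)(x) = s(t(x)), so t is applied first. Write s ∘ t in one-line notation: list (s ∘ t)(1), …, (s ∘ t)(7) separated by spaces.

(s ∘ t)(x) = s(t(x)). Computing each image: s(t(1)) = s(4) = 5, s(t(2)) = s(2) = 2, s(t(3)) = s(3) = 3, s(t(4)) = s(6) = 4, s(t(5)) = s(5) = 1, s(t(6)) = s(7) = 7, s(t(7)) = s(1) = 6.
Hence s ∘ t = [5 2 3 4 1 7 6].

5 2 3 4 1 7 6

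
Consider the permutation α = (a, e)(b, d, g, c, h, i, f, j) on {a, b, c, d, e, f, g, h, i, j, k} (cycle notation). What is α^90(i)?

i lies in the 8-cycle (b, d, g, c, h, i, f, j).
Powers repeat with period 8 on this cycle, and 90 mod 8 = 2, so α^90(i) = α^2(i).
Advancing 2 steps from i: i → f → j.

j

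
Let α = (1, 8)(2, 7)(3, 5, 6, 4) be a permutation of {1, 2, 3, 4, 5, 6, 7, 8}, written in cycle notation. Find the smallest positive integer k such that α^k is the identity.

4

The disjoint cycles have lengths 4, 2, 2.
Since disjoint cycles commute, ord(α) = lcm(4, 2, 2) = 4.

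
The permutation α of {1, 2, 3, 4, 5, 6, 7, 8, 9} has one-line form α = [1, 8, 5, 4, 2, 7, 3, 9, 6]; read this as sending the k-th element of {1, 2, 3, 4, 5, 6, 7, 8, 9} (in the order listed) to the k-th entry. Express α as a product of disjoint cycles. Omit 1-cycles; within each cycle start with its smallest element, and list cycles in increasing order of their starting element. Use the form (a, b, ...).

Iterating α from 2 gives 2 → 8 → 9 → 6 → 7 → 3 → 5 → 2; that is the 7-cycle (2, 8, 9, 6, 7, 3, 5).
Repeating from the next unused element and collecting all non-trivial cycles gives (2, 8, 9, 6, 7, 3, 5).

(2, 8, 9, 6, 7, 3, 5)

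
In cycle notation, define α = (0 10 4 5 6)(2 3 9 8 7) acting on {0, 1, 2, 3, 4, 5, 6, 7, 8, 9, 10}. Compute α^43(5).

5 lies in the 5-cycle (0 10 4 5 6).
On a 5-cycle, α^5 is the identity, so α^43 = α^3 there (43 ≡ 3 mod 5).
Stepping 3 places around the cycle: 5 → 6 → 0 → 10.

10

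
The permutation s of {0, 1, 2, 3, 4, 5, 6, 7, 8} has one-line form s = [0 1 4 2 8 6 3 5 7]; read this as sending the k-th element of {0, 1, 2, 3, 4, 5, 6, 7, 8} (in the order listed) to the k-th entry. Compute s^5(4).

3

Tracing 4 → 8 → … returns to 4 after 7 steps, so 4 lies in a 7-cycle (2 4 8 7 5 6 3).
Advancing 5 steps from 4: 4 → 8 → 7 → 5 → 6 → 3.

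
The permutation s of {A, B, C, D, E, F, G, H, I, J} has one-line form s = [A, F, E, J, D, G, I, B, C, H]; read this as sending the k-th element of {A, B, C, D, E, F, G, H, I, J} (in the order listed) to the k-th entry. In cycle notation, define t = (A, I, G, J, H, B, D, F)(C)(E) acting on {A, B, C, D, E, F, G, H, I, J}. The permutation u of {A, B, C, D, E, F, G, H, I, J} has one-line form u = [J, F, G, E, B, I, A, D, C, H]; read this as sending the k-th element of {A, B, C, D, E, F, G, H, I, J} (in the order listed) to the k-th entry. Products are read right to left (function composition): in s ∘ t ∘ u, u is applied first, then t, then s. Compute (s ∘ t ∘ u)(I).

(s ∘ t ∘ u)(I) = s(t(u(I))). u(I) = C, then t(C) = C, then s(C) = E, so the result is E.

E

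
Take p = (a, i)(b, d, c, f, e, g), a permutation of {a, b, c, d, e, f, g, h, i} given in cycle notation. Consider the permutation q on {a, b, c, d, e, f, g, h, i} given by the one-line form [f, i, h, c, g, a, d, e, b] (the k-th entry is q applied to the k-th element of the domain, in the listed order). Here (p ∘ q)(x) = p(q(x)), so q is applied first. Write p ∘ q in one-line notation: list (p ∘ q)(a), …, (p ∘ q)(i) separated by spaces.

For each element, apply q then p: a → f → e; b → i → a; c → h → h; d → c → f; e → g → b; f → a → i; g → d → c; h → e → g; i → b → d.
Collecting the images, p ∘ q = [e a h f b i c g d].

e a h f b i c g d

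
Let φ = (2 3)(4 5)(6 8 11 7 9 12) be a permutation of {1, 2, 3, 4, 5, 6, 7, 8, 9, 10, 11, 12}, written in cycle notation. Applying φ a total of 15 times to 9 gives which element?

8

9 lies in the 6-cycle (6 8 11 7 9 12).
On a 6-cycle, φ^6 is the identity, so φ^15 = φ^3 there (15 ≡ 3 mod 6).
Stepping 3 places around the cycle: 9 → 12 → 6 → 8.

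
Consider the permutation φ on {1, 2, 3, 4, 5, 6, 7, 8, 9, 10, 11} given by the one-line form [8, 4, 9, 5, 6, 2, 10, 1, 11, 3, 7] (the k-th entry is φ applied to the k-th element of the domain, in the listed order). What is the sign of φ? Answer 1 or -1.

In disjoint-cycle form the cycle lengths are 5, 4, 2.
A cycle is odd iff its length is even; φ has 2 even-length cycles, so sgn(φ) = (−1)^2 and φ is even.

1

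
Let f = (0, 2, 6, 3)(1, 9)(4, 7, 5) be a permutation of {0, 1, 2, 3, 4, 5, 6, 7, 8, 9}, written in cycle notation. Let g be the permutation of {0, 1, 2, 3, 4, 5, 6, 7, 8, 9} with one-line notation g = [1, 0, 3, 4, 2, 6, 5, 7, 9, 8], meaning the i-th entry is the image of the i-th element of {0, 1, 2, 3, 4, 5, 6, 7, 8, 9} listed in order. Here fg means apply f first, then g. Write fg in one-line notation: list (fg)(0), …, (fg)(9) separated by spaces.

(fg)(x) = g(f(x)). Computing each image: g(f(0)) = g(2) = 3, g(f(1)) = g(9) = 8, g(f(2)) = g(6) = 5, g(f(3)) = g(0) = 1, g(f(4)) = g(7) = 7, g(f(5)) = g(4) = 2, g(f(6)) = g(3) = 4, g(f(7)) = g(5) = 6, g(f(8)) = g(8) = 9, g(f(9)) = g(1) = 0.
Hence fg = [3 8 5 1 7 2 4 6 9 0].

3 8 5 1 7 2 4 6 9 0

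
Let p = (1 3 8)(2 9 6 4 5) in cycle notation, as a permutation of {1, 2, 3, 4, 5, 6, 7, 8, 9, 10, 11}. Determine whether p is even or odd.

The cycle lengths are 5, 3, 1, 1, 1.
A cycle of length ℓ contributes ℓ−1 transpositions, so p is a product of 4 + 2 = 6 transpositions — even.

even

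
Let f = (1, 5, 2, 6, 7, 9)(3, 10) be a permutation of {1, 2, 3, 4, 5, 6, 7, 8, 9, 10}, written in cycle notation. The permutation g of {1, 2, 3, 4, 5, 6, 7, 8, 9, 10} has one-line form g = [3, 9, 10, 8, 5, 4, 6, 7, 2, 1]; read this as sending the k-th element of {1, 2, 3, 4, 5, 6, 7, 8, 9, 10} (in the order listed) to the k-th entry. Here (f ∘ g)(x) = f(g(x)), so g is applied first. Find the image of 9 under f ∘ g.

6

(f ∘ g)(9) = f(g(9)). g(9) = 2, then f(2) = 6. So (f ∘ g)(9) = 6.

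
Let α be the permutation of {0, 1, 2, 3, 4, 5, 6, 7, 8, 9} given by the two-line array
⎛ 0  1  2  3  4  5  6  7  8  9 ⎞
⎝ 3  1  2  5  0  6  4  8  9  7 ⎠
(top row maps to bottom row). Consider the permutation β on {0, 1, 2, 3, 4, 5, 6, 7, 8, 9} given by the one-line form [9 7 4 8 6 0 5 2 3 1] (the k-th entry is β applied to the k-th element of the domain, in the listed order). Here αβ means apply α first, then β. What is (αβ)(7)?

α(7) = 8, then β(8) = 3; composing gives (αβ)(7) = 3.

3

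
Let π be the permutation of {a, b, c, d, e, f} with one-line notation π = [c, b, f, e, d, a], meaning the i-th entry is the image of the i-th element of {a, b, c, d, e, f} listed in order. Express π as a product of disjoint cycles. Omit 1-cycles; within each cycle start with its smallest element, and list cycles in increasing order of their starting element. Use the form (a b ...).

(a c f)(d e)

From a: a → c → f → a, closing the cycle (a c f).
Continuing from each remaining unvisited element yields (a c f)(d e).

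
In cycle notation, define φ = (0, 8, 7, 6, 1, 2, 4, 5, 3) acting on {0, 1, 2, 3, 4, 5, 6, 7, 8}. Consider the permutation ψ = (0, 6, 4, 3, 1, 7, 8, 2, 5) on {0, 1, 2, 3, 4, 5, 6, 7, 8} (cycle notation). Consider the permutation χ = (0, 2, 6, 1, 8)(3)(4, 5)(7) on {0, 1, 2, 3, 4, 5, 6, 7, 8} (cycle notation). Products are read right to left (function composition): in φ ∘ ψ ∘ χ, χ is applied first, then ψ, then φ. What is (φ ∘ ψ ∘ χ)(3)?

Chase 3: χ(3) = 3; ψ(3) = 1; φ(1) = 2. Hence (φ ∘ ψ ∘ χ)(3) = 2.

2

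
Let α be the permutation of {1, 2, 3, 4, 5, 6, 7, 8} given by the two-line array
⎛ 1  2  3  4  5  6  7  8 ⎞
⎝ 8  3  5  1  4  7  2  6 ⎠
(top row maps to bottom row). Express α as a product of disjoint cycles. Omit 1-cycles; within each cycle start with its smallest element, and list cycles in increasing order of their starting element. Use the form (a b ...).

(1 8 6 7 2 3 5 4)

Iterating α from 1 gives 1 → 8 → 6 → 7 → 2 → 3 → 5 → 4 → 1; that is the 8-cycle (1 8 6 7 2 3 5 4).
Continuing from each remaining unvisited element yields (1 8 6 7 2 3 5 4).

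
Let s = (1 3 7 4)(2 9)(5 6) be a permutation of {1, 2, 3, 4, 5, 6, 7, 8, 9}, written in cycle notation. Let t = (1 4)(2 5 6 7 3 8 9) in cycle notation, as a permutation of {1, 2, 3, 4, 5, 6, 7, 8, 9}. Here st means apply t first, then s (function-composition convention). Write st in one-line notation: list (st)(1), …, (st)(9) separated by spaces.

(st)(x) = s(t(x)). Computing each image: s(t(1)) = s(4) = 1, s(t(2)) = s(5) = 6, s(t(3)) = s(8) = 8, s(t(4)) = s(1) = 3, s(t(5)) = s(6) = 5, s(t(6)) = s(7) = 4, s(t(7)) = s(3) = 7, s(t(8)) = s(9) = 2, s(t(9)) = s(2) = 9.
Hence st = [1 6 8 3 5 4 7 2 9].

1 6 8 3 5 4 7 2 9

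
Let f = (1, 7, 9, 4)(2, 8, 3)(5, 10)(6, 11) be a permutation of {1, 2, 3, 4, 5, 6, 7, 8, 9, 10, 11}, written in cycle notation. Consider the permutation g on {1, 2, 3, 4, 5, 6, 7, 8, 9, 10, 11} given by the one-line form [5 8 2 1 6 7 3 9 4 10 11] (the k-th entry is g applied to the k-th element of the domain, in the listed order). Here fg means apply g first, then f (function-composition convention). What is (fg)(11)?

6

First apply g: g(11) = 11, then f(11) = 6. Thus (fg)(11) = 6.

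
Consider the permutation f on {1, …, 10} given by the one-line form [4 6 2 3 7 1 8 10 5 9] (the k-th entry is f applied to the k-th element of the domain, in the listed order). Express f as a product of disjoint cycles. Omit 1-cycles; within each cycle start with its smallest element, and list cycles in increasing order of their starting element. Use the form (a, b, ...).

Iterating f from 1 gives 1 → 4 → 3 → 2 → 6 → 1; that is the 5-cycle (1, 4, 3, 2, 6).
Repeating from the next unused element and collecting all non-trivial cycles gives (1, 4, 3, 2, 6)(5, 7, 8, 10, 9).

(1, 4, 3, 2, 6)(5, 7, 8, 10, 9)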